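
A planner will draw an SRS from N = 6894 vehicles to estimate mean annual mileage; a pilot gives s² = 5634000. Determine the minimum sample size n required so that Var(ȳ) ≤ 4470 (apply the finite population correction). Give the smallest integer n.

Without fpc, n₀ = s²/D = 5634000/4470 = 1260.4027.
With fpc, (1 − n/N)·s²/n ≤ D requires n ≥ n₀/(1 + n₀/N) = 1260.4027/(1 + 1260.4027/6894) = 1065.5859.
Rounding up, n = 1066.

1066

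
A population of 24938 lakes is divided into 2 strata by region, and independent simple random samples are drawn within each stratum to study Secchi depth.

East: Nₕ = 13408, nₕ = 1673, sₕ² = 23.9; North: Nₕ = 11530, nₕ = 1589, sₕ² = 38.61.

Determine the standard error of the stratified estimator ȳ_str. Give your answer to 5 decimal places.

Var(ȳ_str) = Σₕ Wₕ²(1 − fₕ)sₕ²/nₕ with Wₕ = Nₕ/N, N = 24938.
East: Wₕ = 0.53765338; term = 0.53765338²·(1 − 0.12477625)·23.9/1673 = 0.0036143135.
North: Wₕ = 0.46234662; term = 0.46234662²·(1 − 0.13781440)·38.61/1589 = 0.0044782883.
Sum = 0.0080926018.
SE = √(0.0080926018) = 0.08996.

0.08996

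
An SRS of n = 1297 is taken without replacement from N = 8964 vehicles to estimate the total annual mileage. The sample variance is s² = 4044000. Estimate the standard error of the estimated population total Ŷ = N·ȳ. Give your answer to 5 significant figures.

Var(Ŷ) = N²·Var(ȳ) = N²·(1 − n/N)·s²/n.
f = 1297/8964 = 0.14468987; Var(ȳ) = 0.85531013·4044000/1297 = 2666.8266.
Var(Ŷ) = 8964² · 2666.8266 = 2.1428831 × 10^11.
SE(Ŷ) = √(2.1428831 × 10^11) = 462910.

462910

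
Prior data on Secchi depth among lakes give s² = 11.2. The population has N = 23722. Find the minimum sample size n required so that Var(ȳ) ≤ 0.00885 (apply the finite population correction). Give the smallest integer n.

Without fpc, n₀ = s²/D = 11.2/0.00885 = 1265.5367.
With fpc, (1 − n/N)·s²/n ≤ D requires n ≥ n₀/(1 + n₀/N) = 1265.5367/(1 + 1265.5367/23722) = 1201.4414.
Rounding up, n = 1202.

1202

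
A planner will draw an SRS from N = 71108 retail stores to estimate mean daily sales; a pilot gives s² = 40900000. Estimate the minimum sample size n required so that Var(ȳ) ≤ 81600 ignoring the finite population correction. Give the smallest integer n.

Without fpc, n₀ = s²/D = 40900000/81600 = 501.2255.
Rounding up, n = 502.

502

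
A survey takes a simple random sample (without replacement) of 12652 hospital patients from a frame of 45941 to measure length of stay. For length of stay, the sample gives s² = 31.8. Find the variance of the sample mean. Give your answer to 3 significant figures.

Under SRS without replacement, Var(ȳ) = (1 − f)·s²/n with f = n/N = 12652/45941 = 0.27539670.
Var(ȳ) = (1 − 0.27539670)·31.8/12652 = 0.72460330·0.0025134366 = 0.0018212445.

0.00182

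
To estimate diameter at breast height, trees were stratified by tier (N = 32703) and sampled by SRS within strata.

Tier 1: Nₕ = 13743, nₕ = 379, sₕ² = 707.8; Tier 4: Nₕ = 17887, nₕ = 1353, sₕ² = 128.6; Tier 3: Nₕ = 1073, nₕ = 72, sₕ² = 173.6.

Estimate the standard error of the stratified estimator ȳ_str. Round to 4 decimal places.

Var(ȳ_str) = Σₕ Wₕ²(1 − fₕ)sₕ²/nₕ with Wₕ = Nₕ/N, N = 32703.
Tier 1: Wₕ = 0.42023668; term = 0.42023668²·(1 − 0.02757768)·707.8/379 = 0.32071123.
Tier 4: Wₕ = 0.54695288; term = 0.54695288²·(1 − 0.07564153)·128.6/1353 = 0.026283514.
Tier 3: Wₕ = 0.03281045; term = 0.03281045²·(1 − 0.06710158)·173.6/72 = 0.0024214518.
Sum = 0.3494162.
SE = √(0.3494162) = 0.5911.

0.5911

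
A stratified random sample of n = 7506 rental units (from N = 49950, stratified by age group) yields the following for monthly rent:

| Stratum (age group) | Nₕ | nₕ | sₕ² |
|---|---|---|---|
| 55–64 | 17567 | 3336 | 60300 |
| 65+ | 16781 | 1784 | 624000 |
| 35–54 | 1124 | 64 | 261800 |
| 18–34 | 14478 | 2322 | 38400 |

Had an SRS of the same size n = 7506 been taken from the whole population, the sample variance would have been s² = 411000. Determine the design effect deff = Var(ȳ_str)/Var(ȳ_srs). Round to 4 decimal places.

Var(ȳ_str) = Σ Wₕ²(1−fₕ)sₕ²/nₕ with Wₕ = Nₕ/49950:
  55–64: (17567/49950)²·(1−3336/17567)·60300/3336 = 1.8111453
  65+: (16781/49950)²·(1−1784/16781)·624000/1784 = 35.281008
  35–54: (1124/49950)²·(1−64/1124)·261800/64 = 1.9533985
  18–34: (14478/49950)²·(1−2322/14478)·38400/2322 = 1.1665337
  → Var(ȳ_str) = 40.212086.
Var(ȳ_srs) = (1 − 7506/49950)·411000/7506 = 46.527967.
deff = 40.212086 / 46.527967 = 0.8643.

0.8643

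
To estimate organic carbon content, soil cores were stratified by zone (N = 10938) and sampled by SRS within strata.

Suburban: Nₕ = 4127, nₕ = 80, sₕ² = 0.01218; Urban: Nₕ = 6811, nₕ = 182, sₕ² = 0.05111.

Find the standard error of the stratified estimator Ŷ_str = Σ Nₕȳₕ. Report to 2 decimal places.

Var(Ŷ_str) = Σₕ Nₕ²(1 − fₕ)sₕ²/nₕ.
Suburban: 4127²·(1 − 80/4127)·0.01218/80 = 2542.8748.
Urban: 6811²·(1 − 182/6811)·0.05111/182 = 12679.245.
Sum = 15222.12.
SE = √(15222.12) = 123.38.

123.38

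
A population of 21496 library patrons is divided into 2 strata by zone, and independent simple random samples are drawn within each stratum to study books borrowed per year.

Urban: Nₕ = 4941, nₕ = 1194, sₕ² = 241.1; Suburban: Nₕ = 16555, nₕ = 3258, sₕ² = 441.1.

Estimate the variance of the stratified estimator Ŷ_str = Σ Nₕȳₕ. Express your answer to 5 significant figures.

Var(Ŷ_str) = Σₕ Nₕ²(1 − fₕ)sₕ²/nₕ.
Urban: 4941²·(1 − 1194/4941)·241.1/1194 = 3.7384487 × 10^6.
Suburban: 16555²·(1 − 3258/16555)·441.1/3258 = 2.9803607 × 10^7.
Sum = 3.3542056 × 10^7.

3.3542 × 10^7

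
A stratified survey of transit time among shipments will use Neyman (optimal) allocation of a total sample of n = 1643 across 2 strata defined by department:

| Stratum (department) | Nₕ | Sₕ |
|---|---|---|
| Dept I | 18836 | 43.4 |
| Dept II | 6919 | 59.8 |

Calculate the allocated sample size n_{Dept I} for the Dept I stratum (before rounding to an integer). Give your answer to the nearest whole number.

1091

Neyman allocation: nₕ = n·NₕSₕ / Σⱼ NⱼSⱼ.
Σ NⱼSⱼ = 18836·43.4 + 6919·59.8 = 1.2312386 × 10^6.
n_{Dept I} = 1643·18836·43.4 / (1.2312386 × 10^6) = 1091.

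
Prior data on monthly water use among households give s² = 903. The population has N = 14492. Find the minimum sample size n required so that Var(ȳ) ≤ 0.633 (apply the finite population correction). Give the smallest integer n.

Without fpc, n₀ = s²/D = 903/0.633 = 1426.5403.
With fpc, (1 − n/N)·s²/n ≤ D requires n ≥ n₀/(1 + n₀/N) = 1426.5403/(1 + 1426.5403/14492) = 1298.7009.
Rounding up, n = 1299.

1299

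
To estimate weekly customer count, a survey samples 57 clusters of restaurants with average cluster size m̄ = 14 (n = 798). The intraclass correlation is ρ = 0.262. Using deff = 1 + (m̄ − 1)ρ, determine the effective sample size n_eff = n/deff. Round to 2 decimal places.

deff = 1 + (14 − 1)·0.262 = 1 + 3.406 = 4.406.
n_eff = 798 / 4.406 = 181.12.

181.12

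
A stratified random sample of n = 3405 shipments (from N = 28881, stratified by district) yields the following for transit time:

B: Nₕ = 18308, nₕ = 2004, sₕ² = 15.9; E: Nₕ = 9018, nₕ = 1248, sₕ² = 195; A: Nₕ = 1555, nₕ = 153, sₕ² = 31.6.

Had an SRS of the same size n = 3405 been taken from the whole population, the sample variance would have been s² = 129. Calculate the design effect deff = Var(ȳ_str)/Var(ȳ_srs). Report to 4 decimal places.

Var(ȳ_str) = Σ Wₕ²(1−fₕ)sₕ²/nₕ with Wₕ = Nₕ/28881:
  B: (18308/28881)²·(1−2004/18308)·15.9/2004 = 0.0028392918
  E: (9018/28881)²·(1−1248/9018)·195/1248 = 0.013125831
  A: (1555/28881)²·(1−153/1555)·31.6/153 = 5.3982079 × 10^-4
  → Var(ȳ_str) = 0.016504944.
Var(ȳ_srs) = (1 − 3405/28881)·129/3405 = 0.033418858.
deff = 0.016504944 / 0.033418858 = 0.4939.

0.4939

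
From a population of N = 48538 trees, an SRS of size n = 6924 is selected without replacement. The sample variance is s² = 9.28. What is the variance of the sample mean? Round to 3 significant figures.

Under SRS without replacement, Var(ȳ) = (1 − f)·s²/n with f = n/N = 6924/48538 = 0.14265112.
Var(ȳ) = (1 − 0.14265112)·9.28/6924 = 0.85734888·0.0013402657 = 0.0011490753.

0.00115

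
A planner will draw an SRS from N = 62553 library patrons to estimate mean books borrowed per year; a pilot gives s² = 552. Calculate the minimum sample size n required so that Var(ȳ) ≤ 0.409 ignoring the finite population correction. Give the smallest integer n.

1350

Without fpc, n₀ = s²/D = 552/0.409 = 1349.6333.
Rounding up, n = 1350.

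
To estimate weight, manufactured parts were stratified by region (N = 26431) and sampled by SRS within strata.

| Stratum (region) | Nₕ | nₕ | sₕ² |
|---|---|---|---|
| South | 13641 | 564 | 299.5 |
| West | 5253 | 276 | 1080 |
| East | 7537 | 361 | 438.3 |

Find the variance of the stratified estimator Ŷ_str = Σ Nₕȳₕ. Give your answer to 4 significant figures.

Var(Ŷ_str) = Σₕ Nₕ²(1 − fₕ)sₕ²/nₕ.
South: 13641²·(1 − 564/13641)·299.5/564 = 9.4726623 × 10^7.
West: 5253²·(1 − 276/5253)·1080/276 = 1.0230332 × 10^8.
East: 7537²·(1 − 361/7537)·438.3/361 = 6.5666703 × 10^7.
Sum = 2.6269665 × 10^8.

2.627 × 10^8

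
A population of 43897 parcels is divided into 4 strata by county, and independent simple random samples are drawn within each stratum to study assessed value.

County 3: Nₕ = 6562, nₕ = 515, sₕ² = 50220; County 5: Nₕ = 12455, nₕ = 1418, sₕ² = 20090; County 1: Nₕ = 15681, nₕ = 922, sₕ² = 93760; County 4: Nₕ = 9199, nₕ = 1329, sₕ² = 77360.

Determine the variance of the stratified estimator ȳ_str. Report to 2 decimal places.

Var(ȳ_str) = Σₕ Wₕ²(1 − fₕ)sₕ²/nₕ with Wₕ = Nₕ/N, N = 43897.
County 3: Wₕ = 0.14948630; term = 0.14948630²·(1 − 0.07848217)·50220/515 = 2.0080568.
County 5: Wₕ = 0.28373237; term = 0.28373237²·(1 − 0.11384986)·20090/1418 = 1.0107152.
County 1: Wₕ = 0.35722259; term = 0.35722259²·(1 − 0.05879727)·93760/922 = 12.213712.
County 4: Wₕ = 0.20955874; term = 0.20955874²·(1 − 0.14447223)·77360/1329 = 2.1869414.
Sum = 17.419425.

17.42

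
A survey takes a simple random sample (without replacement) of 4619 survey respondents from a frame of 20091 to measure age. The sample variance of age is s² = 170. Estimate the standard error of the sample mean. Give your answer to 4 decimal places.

Under SRS without replacement, Var(ȳ) = (1 − f)·s²/n with f = n/N = 4619/20091 = 0.22990394.
Var(ȳ) = (1 − 0.22990394)·170/4619 = 0.77009606·0.036804503 = 0.028343003.
SE(ȳ) = √(0.028343003) = 0.1684.

0.1684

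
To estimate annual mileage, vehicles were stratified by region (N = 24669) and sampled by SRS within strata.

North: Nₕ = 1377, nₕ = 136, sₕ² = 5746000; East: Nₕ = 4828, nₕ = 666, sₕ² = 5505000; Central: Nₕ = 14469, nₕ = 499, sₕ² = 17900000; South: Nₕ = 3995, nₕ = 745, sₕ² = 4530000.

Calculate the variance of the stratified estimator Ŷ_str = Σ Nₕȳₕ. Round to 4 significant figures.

Var(Ŷ_str) = Σₕ Nₕ²(1 − fₕ)sₕ²/nₕ.
North: 1377²·(1 − 136/1377)·5746000/136 = 7.2199208 × 10^10.
East: 4828²·(1 − 666/4828)·5505000/666 = 1.6609342 × 10^11.
Central: 14469²·(1 − 499/14469)·17900000/499 = 7.2508247 × 10^12.
South: 3995²·(1 − 745/3995)·4530000/745 = 7.8948171 × 10^10.
Sum = 7.5680655 × 10^12.

7.568 × 10^12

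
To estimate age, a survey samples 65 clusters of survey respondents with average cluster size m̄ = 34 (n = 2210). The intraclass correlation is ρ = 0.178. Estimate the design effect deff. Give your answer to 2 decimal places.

6.87

deff = 1 + (34 − 1)·0.178 = 1 + 5.874 = 6.874.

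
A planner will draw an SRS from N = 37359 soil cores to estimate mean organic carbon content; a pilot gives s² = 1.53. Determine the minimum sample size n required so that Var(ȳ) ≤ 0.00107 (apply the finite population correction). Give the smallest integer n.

1378

Without fpc, n₀ = s²/D = 1.53/0.00107 = 1429.9065.
With fpc, (1 − n/N)·s²/n ≤ D requires n ≥ n₀/(1 + n₀/N) = 1429.9065/(1 + 1429.9065/37359) = 1377.1947.
Rounding up, n = 1378.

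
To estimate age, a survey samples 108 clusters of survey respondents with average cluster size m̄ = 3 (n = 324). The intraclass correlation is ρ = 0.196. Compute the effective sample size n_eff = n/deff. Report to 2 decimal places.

232.76

deff = 1 + (3 − 1)·0.196 = 1 + 0.392 = 1.392.
n_eff = 324 / 1.392 = 232.76.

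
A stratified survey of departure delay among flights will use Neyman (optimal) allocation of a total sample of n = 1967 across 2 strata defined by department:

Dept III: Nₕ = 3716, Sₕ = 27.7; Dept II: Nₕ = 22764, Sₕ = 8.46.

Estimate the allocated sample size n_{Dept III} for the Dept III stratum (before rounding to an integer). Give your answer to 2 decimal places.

685.14

Neyman allocation: nₕ = n·NₕSₕ / Σⱼ NⱼSⱼ.
Σ NⱼSⱼ = 3716·27.7 + 22764·8.46 = 295516.64.
n_{Dept III} = 1967·3716·27.7 / 295516.64 = 685.14.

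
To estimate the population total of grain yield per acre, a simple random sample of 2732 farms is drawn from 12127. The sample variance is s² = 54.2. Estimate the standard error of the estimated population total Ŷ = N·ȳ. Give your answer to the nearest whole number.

Var(Ŷ) = N²·Var(ȳ) = N²·(1 − n/N)·s²/n.
f = 2732/12127 = 0.22528243; Var(ȳ) = 0.77471757·54.2/2732 = 0.01536958.
Var(Ŷ) = 12127² · 0.01536958 = 2.2603139 × 10^6.
SE(Ŷ) = √(2.2603139 × 10^6) = 1503.

1503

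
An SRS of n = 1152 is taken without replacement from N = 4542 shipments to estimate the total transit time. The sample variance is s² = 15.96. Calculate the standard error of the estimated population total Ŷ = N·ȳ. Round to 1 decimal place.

461.9

Var(Ŷ) = N²·Var(ȳ) = N²·(1 − n/N)·s²/n.
f = 1152/4542 = 0.25363276; Var(ȳ) = 0.74636724·15.96/1152 = 0.010340296.
Var(Ŷ) = 4542² · 0.010340296 = 213317.87.
SE(Ŷ) = √(213317.87) = 461.9.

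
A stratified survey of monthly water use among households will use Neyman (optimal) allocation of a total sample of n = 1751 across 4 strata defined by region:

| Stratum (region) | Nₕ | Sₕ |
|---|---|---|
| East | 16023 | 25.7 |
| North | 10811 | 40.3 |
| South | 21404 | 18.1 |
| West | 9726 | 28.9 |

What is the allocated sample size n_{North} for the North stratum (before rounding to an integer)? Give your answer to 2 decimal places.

503.23

Neyman allocation: nₕ = n·NₕSₕ / Σⱼ NⱼSⱼ.
Σ NⱼSⱼ = 16023·25.7 + 10811·40.3 + 21404·18.1 + 9726·28.9 = 1.5159682 × 10^6.
n_{North} = 1751·10811·40.3 / (1.5159682 × 10^6) = 503.23.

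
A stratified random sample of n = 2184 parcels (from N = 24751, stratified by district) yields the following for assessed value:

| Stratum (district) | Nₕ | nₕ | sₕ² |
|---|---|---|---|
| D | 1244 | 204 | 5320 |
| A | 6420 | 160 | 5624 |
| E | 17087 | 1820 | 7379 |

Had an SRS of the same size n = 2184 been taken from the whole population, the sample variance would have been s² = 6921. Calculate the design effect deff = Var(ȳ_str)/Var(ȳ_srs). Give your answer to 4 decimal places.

Var(ȳ_str) = Σ Wₕ²(1−fₕ)sₕ²/nₕ with Wₕ = Nₕ/24751:
  D: (1244/24751)²·(1−204/1244)·5320/204 = 0.055074389
  A: (6420/24751)²·(1−160/6420)·5624/160 = 2.3059463
  E: (17087/24751)²·(1−1820/17087)·7379/1820 = 1.7264744
  → Var(ȳ_str) = 4.0874951.
Var(ȳ_srs) = (1 − 2184/24751)·6921/2184 = 2.889331.
deff = 4.0874951 / 2.889331 = 1.4147.

1.4147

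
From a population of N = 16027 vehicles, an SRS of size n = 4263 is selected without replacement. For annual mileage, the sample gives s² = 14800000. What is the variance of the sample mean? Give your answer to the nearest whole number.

2548

Under SRS without replacement, Var(ȳ) = (1 − f)·s²/n with f = n/N = 4263/16027 = 0.26598864.
Var(ȳ) = (1 − 0.26598864)·14800000/4263 = 0.73401136·3471.7335 = 2548.2918.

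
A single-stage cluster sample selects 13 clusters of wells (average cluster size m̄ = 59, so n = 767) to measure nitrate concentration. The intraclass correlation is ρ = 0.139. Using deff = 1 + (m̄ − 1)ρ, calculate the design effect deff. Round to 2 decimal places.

deff = 1 + (59 − 1)·0.139 = 1 + 8.062 = 9.062.

9.06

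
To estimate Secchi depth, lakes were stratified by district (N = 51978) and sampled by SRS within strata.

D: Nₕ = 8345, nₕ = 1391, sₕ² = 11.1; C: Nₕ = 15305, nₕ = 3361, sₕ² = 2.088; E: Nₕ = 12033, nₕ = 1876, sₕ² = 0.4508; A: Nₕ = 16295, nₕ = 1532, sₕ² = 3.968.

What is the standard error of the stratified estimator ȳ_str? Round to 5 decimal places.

0.02133

Var(ȳ_str) = Σₕ Wₕ²(1 − fₕ)sₕ²/nₕ with Wₕ = Nₕ/N, N = 51978.
D: Wₕ = 0.16054869; term = 0.16054869²·(1 − 0.16668664)·11.1/1391 = 1.7140273 × 10^-4.
C: Wₕ = 0.29445150; term = 0.29445150²·(1 − 0.21960144)·2.088/3361 = 4.2034509 × 10^-5.
E: Wₕ = 0.23150179; term = 0.23150179²·(1 − 0.15590460)·0.4508/1876 = 1.0870545 × 10^-5.
A: Wₕ = 0.31349802; term = 0.31349802²·(1 − 0.09401657)·3.968/1532 = 2.3062307 × 10^-4.
Sum = 4.5493085 × 10^-4.
SE = √(4.5493085 × 10^-4) = 0.02133.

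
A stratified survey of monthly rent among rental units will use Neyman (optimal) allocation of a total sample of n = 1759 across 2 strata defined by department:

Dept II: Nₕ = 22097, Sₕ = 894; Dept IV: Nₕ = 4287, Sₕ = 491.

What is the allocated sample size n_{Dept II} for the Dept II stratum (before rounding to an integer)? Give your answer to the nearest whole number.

Neyman allocation: nₕ = n·NₕSₕ / Σⱼ NⱼSⱼ.
Σ NⱼSⱼ = 22097·894 + 4287·491 = 2.1859635 × 10^7.
n_{Dept II} = 1759·22097·894 / (2.1859635 × 10^7) = 1590.

1590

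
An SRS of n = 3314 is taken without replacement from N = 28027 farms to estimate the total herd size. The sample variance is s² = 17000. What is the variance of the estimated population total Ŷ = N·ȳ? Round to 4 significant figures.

3.553 × 10^9

Var(Ŷ) = N²·Var(ȳ) = N²·(1 − n/N)·s²/n.
f = 3314/28027 = 0.11824312; Var(ȳ) = 0.88175688·17000/3314 = 4.5231946.
Var(Ŷ) = 28027² · 4.5231946 = 3.5530269 × 10^9.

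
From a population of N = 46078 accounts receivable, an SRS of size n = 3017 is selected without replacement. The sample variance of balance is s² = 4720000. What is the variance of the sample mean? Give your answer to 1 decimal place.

Under SRS without replacement, Var(ȳ) = (1 − f)·s²/n with f = n/N = 3017/46078 = 0.06547593.
Var(ȳ) = (1 − 0.06547593)·4720000/3017 = 0.93452407·1564.468 = 1462.033.

1462.0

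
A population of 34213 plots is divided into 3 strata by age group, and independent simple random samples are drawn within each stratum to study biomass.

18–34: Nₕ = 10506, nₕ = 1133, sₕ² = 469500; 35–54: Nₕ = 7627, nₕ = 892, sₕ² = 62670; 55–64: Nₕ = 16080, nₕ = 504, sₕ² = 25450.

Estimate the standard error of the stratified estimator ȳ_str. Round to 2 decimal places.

Var(ȳ_str) = Σₕ Wₕ²(1 − fₕ)sₕ²/nₕ with Wₕ = Nₕ/N, N = 34213.
18–34: Wₕ = 0.30707626; term = 0.30707626²·(1 − 0.10784314)·469500/1133 = 34.860963.
35–54: Wₕ = 0.22292696; term = 0.22292696²·(1 − 0.11695293)·62670/892 = 3.0832154.
55–64: Wₕ = 0.46999678; term = 0.46999678²·(1 − 0.03134328)·25450/504 = 10.804805.
Sum = 48.748983.
SE = √(48.748983) = 6.98.

6.98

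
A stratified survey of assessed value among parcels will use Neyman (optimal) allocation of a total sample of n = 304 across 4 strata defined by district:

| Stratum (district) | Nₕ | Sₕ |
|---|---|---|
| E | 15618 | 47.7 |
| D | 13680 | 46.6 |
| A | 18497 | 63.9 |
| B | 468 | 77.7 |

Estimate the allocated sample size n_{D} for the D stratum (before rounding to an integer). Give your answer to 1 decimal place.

Neyman allocation: nₕ = n·NₕSₕ / Σⱼ NⱼSⱼ.
Σ NⱼSⱼ = 15618·47.7 + 13680·46.6 + 18497·63.9 + 468·77.7 = 2.6007885 × 10^6.
n_{D} = 304·13680·46.6 / (2.6007885 × 10^6) = 74.5.

74.5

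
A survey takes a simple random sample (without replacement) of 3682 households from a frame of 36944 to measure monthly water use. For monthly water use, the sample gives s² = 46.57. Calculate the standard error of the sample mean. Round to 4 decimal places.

0.1067

Under SRS without replacement, Var(ȳ) = (1 − f)·s²/n with f = n/N = 3682/36944 = 0.09966436.
Var(ȳ) = (1 − 0.09966436)·46.57/3682 = 0.90033564·0.012648017 = 0.011387461.
SE(ȳ) = √(0.011387461) = 0.1067.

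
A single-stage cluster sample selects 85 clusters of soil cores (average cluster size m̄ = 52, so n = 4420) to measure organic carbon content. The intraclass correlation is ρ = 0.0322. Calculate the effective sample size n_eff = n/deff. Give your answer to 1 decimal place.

deff = 1 + (52 − 1)·0.0322 = 1 + 1.6422 = 2.6422.
n_eff = 4420 / 2.6422 = 1672.8.

1672.8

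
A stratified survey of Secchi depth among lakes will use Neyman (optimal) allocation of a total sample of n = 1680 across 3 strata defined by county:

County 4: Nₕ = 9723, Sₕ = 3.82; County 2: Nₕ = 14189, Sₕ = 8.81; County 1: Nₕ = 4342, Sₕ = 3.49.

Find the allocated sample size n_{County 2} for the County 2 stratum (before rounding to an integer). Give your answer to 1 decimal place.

1184.5

Neyman allocation: nₕ = n·NₕSₕ / Σⱼ NⱼSⱼ.
Σ NⱼSⱼ = 9723·3.82 + 14189·8.81 + 4342·3.49 = 177300.53.
n_{County 2} = 1680·14189·8.81 / 177300.53 = 1184.5.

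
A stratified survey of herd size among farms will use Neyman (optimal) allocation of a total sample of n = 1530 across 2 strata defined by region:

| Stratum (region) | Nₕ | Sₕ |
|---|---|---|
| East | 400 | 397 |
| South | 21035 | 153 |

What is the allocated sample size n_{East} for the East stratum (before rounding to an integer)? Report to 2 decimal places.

71.94

Neyman allocation: nₕ = n·NₕSₕ / Σⱼ NⱼSⱼ.
Σ NⱼSⱼ = 400·397 + 21035·153 = 3.377155 × 10^6.
n_{East} = 1530·400·397 / (3.377155 × 10^6) = 71.94.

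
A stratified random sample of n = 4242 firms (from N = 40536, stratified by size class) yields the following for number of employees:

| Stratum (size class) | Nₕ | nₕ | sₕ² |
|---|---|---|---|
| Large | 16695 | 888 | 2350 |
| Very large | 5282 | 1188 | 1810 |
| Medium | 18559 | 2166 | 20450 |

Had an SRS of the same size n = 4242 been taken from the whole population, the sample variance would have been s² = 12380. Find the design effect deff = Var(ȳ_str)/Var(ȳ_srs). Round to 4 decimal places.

0.8393

Var(ȳ_str) = Σ Wₕ²(1−fₕ)sₕ²/nₕ with Wₕ = Nₕ/40536:
  Large: (16695/40536)²·(1−888/16695)·2350/888 = 0.42501963
  Very large: (5282/40536)²·(1−1188/5282)·1810/1188 = 0.020050564
  Medium: (18559/40536)²·(1−2166/18559)·20450/2166 = 1.7480993
  → Var(ȳ_str) = 2.1931695.
Var(ȳ_srs) = (1 − 4242/40536)·12380/4242 = 2.6130272.
deff = 2.1931695 / 2.6130272 = 0.8393.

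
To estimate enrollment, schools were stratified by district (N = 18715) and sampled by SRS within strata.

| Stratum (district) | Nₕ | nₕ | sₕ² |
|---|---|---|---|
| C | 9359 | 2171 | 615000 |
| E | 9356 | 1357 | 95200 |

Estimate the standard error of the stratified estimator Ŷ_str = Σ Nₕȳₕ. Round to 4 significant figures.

155900

Var(Ŷ_str) = Σₕ Nₕ²(1 − fₕ)sₕ²/nₕ.
C: 9359²·(1 − 2171/9359)·615000/2171 = 1.9056924 × 10^10.
E: 9356²·(1 − 1357/9356)·95200/1357 = 5.2502866 × 10^9.
Sum = 2.4307211 × 10^10.
SE = √(2.4307211 × 10^10) = 155900.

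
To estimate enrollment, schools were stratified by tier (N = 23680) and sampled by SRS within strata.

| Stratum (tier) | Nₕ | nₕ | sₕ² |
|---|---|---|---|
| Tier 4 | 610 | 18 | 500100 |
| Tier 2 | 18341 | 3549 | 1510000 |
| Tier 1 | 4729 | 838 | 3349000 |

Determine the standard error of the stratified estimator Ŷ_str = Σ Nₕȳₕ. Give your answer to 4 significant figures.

Var(Ŷ_str) = Σₕ Nₕ²(1 − fₕ)sₕ²/nₕ.
Tier 4: 610²·(1 − 18/610)·500100/18 = 1.0033117 × 10^10.
Tier 2: 18341²·(1 − 3549/18341)·1510000/3549 = 1.1543057 × 10^11.
Tier 1: 4729²·(1 − 838/4729)·3349000/838 = 7.3536283 × 10^10.
Sum = 1.9899997 × 10^11.
SE = √(1.9899997 × 10^11) = 446100.

446100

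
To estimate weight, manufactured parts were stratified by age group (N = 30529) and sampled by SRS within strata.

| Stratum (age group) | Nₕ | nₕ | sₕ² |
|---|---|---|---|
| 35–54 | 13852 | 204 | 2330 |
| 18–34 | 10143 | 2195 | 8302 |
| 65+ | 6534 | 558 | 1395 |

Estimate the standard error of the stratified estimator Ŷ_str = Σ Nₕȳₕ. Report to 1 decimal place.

Var(Ŷ_str) = Σₕ Nₕ²(1 − fₕ)sₕ²/nₕ.
35–54: 13852²·(1 − 204/13852)·2330/204 = 2.1592715 × 10^9.
18–34: 10143²·(1 − 2195/10143)·8302/2195 = 3.0491058 × 10^8.
65+: 6534²·(1 − 558/6534)·1395/558 = 9.761796 × 10^7.
Sum = 2.5618 × 10^9.
SE = √(2.5618 × 10^9) = 50614.2.

50614.2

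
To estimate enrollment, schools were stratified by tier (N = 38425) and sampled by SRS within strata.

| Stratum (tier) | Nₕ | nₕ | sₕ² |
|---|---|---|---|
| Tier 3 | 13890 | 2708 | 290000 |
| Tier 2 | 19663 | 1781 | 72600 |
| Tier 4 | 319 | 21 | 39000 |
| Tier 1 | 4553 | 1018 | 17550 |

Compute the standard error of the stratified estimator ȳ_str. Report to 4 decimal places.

4.6131

Var(ȳ_str) = Σₕ Wₕ²(1 − fₕ)sₕ²/nₕ with Wₕ = Nₕ/N, N = 38425.
Tier 3: Wₕ = 0.36148341; term = 0.36148341²·(1 − 0.19496040)·290000/2708 = 11.265314.
Tier 2: Wₕ = 0.51172414; term = 0.51172414²·(1 − 0.09057621)·72600/1781 = 9.7075764.
Tier 4: Wₕ = 0.00830189; term = 0.00830189²·(1 − 0.06583072)·39000/21 = 0.11957063.
Tier 1: Wₕ = 0.11849057; term = 0.11849057²·(1 − 0.22358884)·17550/1018 = 0.18792677.
Sum = 21.280388.
SE = √(21.280388) = 4.6131.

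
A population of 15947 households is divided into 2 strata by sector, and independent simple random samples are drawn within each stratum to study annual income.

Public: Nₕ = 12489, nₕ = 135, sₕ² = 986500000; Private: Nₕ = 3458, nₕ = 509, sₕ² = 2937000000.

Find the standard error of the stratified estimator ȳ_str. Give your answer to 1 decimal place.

2159.8

Var(ȳ_str) = Σₕ Wₕ²(1 − fₕ)sₕ²/nₕ with Wₕ = Nₕ/N, N = 15947.
Public: Wₕ = 0.78315671; term = 0.78315671²·(1 − 0.01080951)·986500000/135 = 4.4334375 × 10^6.
Private: Wₕ = 0.21684329; term = 0.21684329²·(1 − 0.14719491)·2937000000/509 = 231381.13.
Sum = 4.6648186 × 10^6.
SE = √(4.6648186 × 10^6) = 2159.8.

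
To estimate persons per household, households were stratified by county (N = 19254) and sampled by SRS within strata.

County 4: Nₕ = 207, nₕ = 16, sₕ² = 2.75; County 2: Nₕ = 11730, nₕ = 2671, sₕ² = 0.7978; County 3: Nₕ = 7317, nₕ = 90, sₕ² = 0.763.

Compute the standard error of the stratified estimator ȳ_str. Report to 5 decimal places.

Var(ȳ_str) = Σₕ Wₕ²(1 − fₕ)sₕ²/nₕ with Wₕ = Nₕ/N, N = 19254.
County 4: Wₕ = 0.01075101; term = 0.01075101²·(1 − 0.07729469)·2.75/16 = 1.8330507 × 10^-5.
County 2: Wₕ = 0.60922406; term = 0.60922406²·(1 − 0.22770673)·0.7978/2671 = 8.5616305 × 10^-5.
County 3: Wₕ = 0.38002493; term = 0.38002493²·(1 − 0.01230012)·0.763/90 = 0.0012092921.
Sum = 0.0013132389.
SE = √(0.0013132389) = 0.03624.

0.03624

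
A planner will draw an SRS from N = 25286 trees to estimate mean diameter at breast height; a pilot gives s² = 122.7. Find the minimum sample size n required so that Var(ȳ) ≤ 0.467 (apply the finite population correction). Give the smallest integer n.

261

Without fpc, n₀ = s²/D = 122.7/0.467 = 262.7409.
With fpc, (1 − n/N)·s²/n ≤ D requires n ≥ n₀/(1 + n₀/N) = 262.7409/(1 + 262.7409/25286) = 260.0389.
Rounding up, n = 261.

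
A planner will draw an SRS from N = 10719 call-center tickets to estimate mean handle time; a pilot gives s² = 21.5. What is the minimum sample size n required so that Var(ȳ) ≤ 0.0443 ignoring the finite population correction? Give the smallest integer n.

Without fpc, n₀ = s²/D = 21.5/0.0443 = 485.3273.
Rounding up, n = 486.

486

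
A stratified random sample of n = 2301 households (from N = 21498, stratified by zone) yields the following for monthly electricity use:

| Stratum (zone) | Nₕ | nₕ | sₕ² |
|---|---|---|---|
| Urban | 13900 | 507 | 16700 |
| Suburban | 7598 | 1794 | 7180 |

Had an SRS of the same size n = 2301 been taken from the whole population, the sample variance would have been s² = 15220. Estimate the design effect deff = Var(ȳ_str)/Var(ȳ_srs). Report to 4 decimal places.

Var(ȳ_str) = Σ Wₕ²(1−fₕ)sₕ²/nₕ with Wₕ = Nₕ/21498:
  Urban: (13900/21498)²·(1−507/13900)·16700/507 = 13.267988
  Suburban: (7598/21498)²·(1−1794/7598)·7180/1794 = 0.38188498
  → Var(ȳ_str) = 13.649873.
Var(ȳ_srs) = (1 − 2301/21498)·15220/2301 = 5.9065426.
deff = 13.649873 / 5.9065426 = 2.3110.

2.3110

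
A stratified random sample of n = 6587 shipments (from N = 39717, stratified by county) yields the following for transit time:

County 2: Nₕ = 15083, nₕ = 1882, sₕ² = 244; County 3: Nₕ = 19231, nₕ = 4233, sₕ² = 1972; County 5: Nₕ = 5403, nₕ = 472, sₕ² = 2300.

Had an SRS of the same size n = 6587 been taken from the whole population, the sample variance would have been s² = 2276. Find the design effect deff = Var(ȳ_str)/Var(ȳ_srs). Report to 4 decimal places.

0.6379

Var(ȳ_str) = Σ Wₕ²(1−fₕ)sₕ²/nₕ with Wₕ = Nₕ/39717:
  County 2: (15083/39717)²·(1−1882/15083)·244/1882 = 0.016364845
  County 3: (19231/39717)²·(1−4233/19231)·1972/4233 = 0.085180657
  County 5: (5403/39717)²·(1−472/5403)·2300/472 = 0.082300587
  → Var(ȳ_str) = 0.18384609.
Var(ȳ_srs) = (1 − 6587/39717)·2276/6587 = 0.28822364.
deff = 0.18384609 / 0.28822364 = 0.6379.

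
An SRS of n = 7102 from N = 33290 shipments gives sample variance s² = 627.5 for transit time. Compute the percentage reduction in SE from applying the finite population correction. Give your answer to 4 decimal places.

f = n/N = 7102/33290 = 0.21333734.
SE_no-fpc = √(s²/n) = 0.29724635; SE_fpc = √((1−f)s²/n) = 0.26363969.
Ratio = √(1−f) = 0.88694006. Reduction = 100·(1 − 0.88694006) = 11.3060%.

11.3060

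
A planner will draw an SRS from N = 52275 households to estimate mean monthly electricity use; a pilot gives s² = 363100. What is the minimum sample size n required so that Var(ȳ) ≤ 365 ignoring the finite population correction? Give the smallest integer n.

Without fpc, n₀ = s²/D = 363100/365 = 994.7945.
Rounding up, n = 995.

995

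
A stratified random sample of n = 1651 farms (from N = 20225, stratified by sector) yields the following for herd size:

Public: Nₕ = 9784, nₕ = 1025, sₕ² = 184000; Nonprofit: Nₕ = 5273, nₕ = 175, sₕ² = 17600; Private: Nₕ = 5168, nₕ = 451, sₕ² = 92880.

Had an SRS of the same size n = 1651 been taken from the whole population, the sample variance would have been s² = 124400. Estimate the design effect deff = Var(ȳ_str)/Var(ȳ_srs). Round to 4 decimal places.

Var(ȳ_str) = Σ Wₕ²(1−fₕ)sₕ²/nₕ with Wₕ = Nₕ/20225:
  Public: (9784/20225)²·(1−1025/9784)·184000/1025 = 37.608661
  Nonprofit: (5273/20225)²·(1−175/5273)·17600/175 = 6.6092954
  Private: (5168/20225)²·(1−451/5168)·92880/451 = 12.273177
  → Var(ȳ_str) = 56.491133.
Var(ȳ_srs) = (1 − 1651/20225)·124400/1651 = 69.19747.
deff = 56.491133 / 69.19747 = 0.8164.

0.8164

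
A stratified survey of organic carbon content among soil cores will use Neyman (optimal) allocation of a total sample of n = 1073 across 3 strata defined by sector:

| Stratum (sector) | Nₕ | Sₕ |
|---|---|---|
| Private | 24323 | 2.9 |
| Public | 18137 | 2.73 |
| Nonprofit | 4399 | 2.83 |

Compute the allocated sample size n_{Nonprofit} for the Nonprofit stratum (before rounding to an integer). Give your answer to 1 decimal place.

100.8

Neyman allocation: nₕ = n·NₕSₕ / Σⱼ NⱼSⱼ.
Σ NⱼSⱼ = 24323·2.9 + 18137·2.73 + 4399·2.83 = 132499.88.
n_{Nonprofit} = 1073·4399·2.83 / 132499.88 = 100.8.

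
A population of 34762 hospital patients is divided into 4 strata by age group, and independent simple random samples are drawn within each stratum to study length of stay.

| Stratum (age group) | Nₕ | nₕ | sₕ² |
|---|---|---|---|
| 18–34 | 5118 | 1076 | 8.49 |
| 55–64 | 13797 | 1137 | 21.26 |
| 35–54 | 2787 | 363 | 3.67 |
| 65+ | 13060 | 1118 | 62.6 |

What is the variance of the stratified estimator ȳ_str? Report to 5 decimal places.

Var(ȳ_str) = Σₕ Wₕ²(1 − fₕ)sₕ²/nₕ with Wₕ = Nₕ/N, N = 34762.
18–34: Wₕ = 0.14722973; term = 0.14722973²·(1 − 0.21023837)·8.49/1076 = 1.3507734 × 10^-4.
55–64: Wₕ = 0.39689891; term = 0.39689891²·(1 − 0.08240922)·21.26/1137 = 0.002702786.
35–54: Wₕ = 0.08017375; term = 0.08017375²·(1 − 0.13024758)·3.67/363 = 5.6522259 × 10^-5.
65+: Wₕ = 0.37569760; term = 0.37569760²·(1 − 0.08560490)·62.6/1118 = 0.0072267539.
Sum = 0.010121139.

0.01012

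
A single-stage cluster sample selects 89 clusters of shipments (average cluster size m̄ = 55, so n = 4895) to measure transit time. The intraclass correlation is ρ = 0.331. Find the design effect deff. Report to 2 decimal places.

deff = 1 + (55 − 1)·0.331 = 1 + 17.874 = 18.874.

18.87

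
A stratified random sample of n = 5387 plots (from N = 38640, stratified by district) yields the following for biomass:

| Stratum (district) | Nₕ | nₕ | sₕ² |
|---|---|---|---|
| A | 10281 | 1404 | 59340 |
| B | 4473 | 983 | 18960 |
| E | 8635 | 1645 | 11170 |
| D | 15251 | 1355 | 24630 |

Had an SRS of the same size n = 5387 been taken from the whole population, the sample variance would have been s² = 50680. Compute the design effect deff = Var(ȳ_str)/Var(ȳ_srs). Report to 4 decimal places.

0.6966

Var(ȳ_str) = Σ Wₕ²(1−fₕ)sₕ²/nₕ with Wₕ = Nₕ/38640:
  A: (10281/38640)²·(1−1404/10281)·59340/1404 = 2.5834959
  B: (4473/38640)²·(1−983/4473)·18960/983 = 0.20166703
  E: (8635/38640)²·(1−1645/8635)·11170/1645 = 0.27450645
  D: (15251/38640)²·(1−1355/15251)·24630/1355 = 2.5801147
  → Var(ȳ_str) = 5.6397841.
Var(ȳ_srs) = (1 − 5387/38640)·50680/5387 = 8.0962395.
deff = 5.6397841 / 8.0962395 = 0.6966.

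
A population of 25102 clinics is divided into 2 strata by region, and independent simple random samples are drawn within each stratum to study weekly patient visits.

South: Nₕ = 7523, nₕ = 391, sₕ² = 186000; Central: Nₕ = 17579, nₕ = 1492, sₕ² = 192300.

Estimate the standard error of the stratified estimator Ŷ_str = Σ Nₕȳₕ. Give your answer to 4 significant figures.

248900

Var(Ŷ_str) = Σₕ Nₕ²(1 − fₕ)sₕ²/nₕ.
South: 7523²·(1 − 391/7523)·186000/391 = 2.5523403 × 10^10.
Central: 17579²·(1 − 1492/17579)·192300/1492 = 3.6448502 × 10^10.
Sum = 6.1971905 × 10^10.
SE = √(6.1971905 × 10^10) = 248900.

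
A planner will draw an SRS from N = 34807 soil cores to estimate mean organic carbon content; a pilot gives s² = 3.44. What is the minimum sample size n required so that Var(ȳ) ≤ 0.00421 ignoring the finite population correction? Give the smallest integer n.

818

Without fpc, n₀ = s²/D = 3.44/0.00421 = 817.1021.
Rounding up, n = 818.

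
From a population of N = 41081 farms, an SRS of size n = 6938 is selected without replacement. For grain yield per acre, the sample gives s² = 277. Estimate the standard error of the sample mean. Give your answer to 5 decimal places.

0.18216

Under SRS without replacement, Var(ȳ) = (1 − f)·s²/n with f = n/N = 6938/41081 = 0.16888586.
Var(ȳ) = (1 − 0.16888586)·277/6938 = 0.83111414·0.03992505 = 0.033182274.
SE(ȳ) = √(0.033182274) = 0.18216.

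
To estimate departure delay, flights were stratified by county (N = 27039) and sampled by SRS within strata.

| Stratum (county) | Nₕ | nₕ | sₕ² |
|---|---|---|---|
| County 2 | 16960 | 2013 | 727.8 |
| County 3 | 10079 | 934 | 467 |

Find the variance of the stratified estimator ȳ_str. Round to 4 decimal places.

0.1884

Var(ȳ_str) = Σₕ Wₕ²(1 − fₕ)sₕ²/nₕ with Wₕ = Nₕ/N, N = 27039.
County 2: Wₕ = 0.62724213; term = 0.62724213²·(1 − 0.11869104)·727.8/2013 = 0.12536229.
County 3: Wₕ = 0.37275787; term = 0.37275787²·(1 − 0.09266792)·467/934 = 0.063036183.
Sum = 0.18839847.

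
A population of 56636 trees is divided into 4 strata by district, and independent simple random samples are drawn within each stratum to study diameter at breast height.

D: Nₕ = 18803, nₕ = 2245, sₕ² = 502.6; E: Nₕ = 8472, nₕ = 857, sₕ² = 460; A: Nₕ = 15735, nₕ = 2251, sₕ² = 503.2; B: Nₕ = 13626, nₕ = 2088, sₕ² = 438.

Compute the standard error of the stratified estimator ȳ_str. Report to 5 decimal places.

Var(ȳ_str) = Σₕ Wₕ²(1 − fₕ)sₕ²/nₕ with Wₕ = Nₕ/N, N = 56636.
D: Wₕ = 0.33199732; term = 0.33199732²·(1 − 0.11939584)·502.6/2245 = 0.021729814.
E: Wₕ = 0.14958684; term = 0.14958684²·(1 − 0.10115675)·460/857 = 0.010795623.
A: Wₕ = 0.27782682; term = 0.27782682²·(1 − 0.14305688)·503.2/2251 = 0.014786503.
B: Wₕ = 0.24058902; term = 0.24058902²·(1 − 0.15323646)·438/2088 = 0.010281522.
Sum = 0.057593462.
SE = √(0.057593462) = 0.23999.

0.23999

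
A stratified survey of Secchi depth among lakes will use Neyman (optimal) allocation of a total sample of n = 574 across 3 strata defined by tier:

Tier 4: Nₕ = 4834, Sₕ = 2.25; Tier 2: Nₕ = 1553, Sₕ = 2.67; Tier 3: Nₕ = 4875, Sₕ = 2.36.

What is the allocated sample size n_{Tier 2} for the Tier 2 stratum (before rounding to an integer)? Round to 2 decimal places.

89.72

Neyman allocation: nₕ = n·NₕSₕ / Σⱼ NⱼSⱼ.
Σ NⱼSⱼ = 4834·2.25 + 1553·2.67 + 4875·2.36 = 26528.01.
n_{Tier 2} = 574·1553·2.67 / 26528.01 = 89.72.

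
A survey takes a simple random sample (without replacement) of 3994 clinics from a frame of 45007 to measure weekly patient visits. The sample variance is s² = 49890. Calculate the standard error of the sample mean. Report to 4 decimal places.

3.3738

Under SRS without replacement, Var(ȳ) = (1 − f)·s²/n with f = n/N = 3994/45007 = 0.08874175.
Var(ȳ) = (1 − 0.08874175)·49890/3994 = 0.91125825·12.491237 = 11.382743.
SE(ȳ) = √(11.382743) = 3.3738.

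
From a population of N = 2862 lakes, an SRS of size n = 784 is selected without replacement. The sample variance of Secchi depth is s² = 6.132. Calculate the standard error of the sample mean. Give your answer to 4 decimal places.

0.0754

Under SRS without replacement, Var(ȳ) = (1 − f)·s²/n with f = n/N = 784/2862 = 0.27393431.
Var(ȳ) = (1 − 0.27393431)·6.132/784 = 0.72606569·0.0078214286 = 0.0056788709.
SE(ȳ) = √(0.0056788709) = 0.0754.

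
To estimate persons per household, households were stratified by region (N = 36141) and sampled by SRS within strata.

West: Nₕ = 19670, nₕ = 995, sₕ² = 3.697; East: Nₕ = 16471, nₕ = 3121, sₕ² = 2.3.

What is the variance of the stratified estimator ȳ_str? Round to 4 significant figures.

Var(ȳ_str) = Σₕ Wₕ²(1 − fₕ)sₕ²/nₕ with Wₕ = Nₕ/N, N = 36141.
West: Wₕ = 0.54425721; term = 0.54425721²·(1 − 0.05058465)·3.697/995 = 0.0010449392.
East: Wₕ = 0.45574279; term = 0.45574279²·(1 − 0.18948455)·2.3/3121 = 1.2406091 × 10^-4.
Sum = 0.0011690001.

0.001169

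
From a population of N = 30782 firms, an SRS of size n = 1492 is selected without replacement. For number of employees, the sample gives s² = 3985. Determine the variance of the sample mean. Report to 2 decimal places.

Under SRS without replacement, Var(ȳ) = (1 − f)·s²/n with f = n/N = 1492/30782 = 0.04846988.
Var(ȳ) = (1 − 0.04846988)·3985/1492 = 0.95153012·2.6709115 = 2.5414528.

2.54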